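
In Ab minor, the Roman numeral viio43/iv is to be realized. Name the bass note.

The applied chord viio43/iv is rooted on C: C-Eb-Gb-Bbb.
The figure 43 means second inversion — the fifth is in the bass.

Gb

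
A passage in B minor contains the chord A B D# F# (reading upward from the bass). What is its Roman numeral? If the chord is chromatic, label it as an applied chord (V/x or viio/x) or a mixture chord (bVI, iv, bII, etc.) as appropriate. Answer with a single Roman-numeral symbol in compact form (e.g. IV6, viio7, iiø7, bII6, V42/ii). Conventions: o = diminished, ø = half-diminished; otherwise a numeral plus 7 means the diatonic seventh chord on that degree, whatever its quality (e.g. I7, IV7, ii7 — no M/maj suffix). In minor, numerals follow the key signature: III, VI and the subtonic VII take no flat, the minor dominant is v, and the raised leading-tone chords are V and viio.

V42/iv

The pitches B-D#-F#-A form a dominant seventh chord rooted on B.
B is not a diatonic chord root with this quality in B minor, but it lies a perfect fifth above E (iv), so the chord functions as an applied dominant of iv.
With A in the bass the chord is in third inversion, so the figured bass is 42.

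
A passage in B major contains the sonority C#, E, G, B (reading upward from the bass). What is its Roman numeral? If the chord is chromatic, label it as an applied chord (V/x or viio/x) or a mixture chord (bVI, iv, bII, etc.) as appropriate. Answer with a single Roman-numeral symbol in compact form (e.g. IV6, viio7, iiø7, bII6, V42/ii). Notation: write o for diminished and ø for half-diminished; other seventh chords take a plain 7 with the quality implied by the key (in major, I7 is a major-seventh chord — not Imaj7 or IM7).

Stacked in thirds the chord is C#-E-G-B: a half-diminished seventh chord on C#.
C# is the second degree of B major. This is the half-diminished supertonic seventh, borrowed from the parallel minor.

iiø7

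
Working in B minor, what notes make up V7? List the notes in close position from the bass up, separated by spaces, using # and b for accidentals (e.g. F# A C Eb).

In B minor, the fifth degree is F#. The dominant is major (leading tone raised), so V is a dominant seventh chord.
Stacking thirds from F# gives F#-A#-C#-E.

F# A# C# E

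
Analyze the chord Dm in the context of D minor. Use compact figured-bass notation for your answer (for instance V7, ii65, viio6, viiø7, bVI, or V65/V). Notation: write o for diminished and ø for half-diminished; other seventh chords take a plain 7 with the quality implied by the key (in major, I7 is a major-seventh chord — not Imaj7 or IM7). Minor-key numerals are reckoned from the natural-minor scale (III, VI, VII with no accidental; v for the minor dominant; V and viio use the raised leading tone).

i

The pitches D-F-A form a minor triad rooted on D.
In D minor, D is the tonic; the diatonic minor triad there is i.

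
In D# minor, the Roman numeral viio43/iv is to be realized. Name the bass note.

The applied chord viio43/iv is rooted on F##: F##-A#-C#-E.
The figure 43 means second inversion — the fifth is in the bass.

C#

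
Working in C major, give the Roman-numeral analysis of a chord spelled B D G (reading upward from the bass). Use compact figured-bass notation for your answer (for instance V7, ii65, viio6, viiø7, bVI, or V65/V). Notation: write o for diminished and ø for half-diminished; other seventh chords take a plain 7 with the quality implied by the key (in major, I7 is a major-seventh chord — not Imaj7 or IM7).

V6

Stacked in thirds the chord is G-B-D: a major triad on G.
In C major, G is the dominant; the diatonic major triad there is V.
With B in the bass the chord is in first inversion, so the figured bass is 6.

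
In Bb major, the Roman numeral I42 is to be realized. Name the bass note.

A

I in Bb major has root Bb; the chord is Bb-D-F-A.
The figure 42 means third inversion — the seventh is in the bass.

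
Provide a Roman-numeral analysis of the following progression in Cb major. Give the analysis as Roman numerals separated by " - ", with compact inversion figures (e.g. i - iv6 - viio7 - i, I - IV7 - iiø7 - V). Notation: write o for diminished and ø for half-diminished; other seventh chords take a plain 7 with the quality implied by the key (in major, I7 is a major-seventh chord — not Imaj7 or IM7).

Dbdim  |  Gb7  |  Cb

iio - V7 - I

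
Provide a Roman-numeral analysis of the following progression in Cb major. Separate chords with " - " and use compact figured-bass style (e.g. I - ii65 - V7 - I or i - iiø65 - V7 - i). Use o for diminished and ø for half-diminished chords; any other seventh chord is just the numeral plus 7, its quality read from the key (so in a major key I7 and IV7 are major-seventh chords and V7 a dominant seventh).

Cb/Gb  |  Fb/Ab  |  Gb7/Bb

I64 - IV6 - V65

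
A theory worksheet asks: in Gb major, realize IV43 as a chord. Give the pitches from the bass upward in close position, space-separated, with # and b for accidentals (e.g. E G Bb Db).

The numeral's case and figure indicate a major seventh chord. In Gb major its root, the subdominant, is Cb.
Stacking thirds from Cb gives Cb-Eb-Gb-Bb.
With the 43 figure the chord is in second inversion; from the bass Gb upward in close position it reads Gb-Bb-Cb-Eb.

Gb Bb Cb Eb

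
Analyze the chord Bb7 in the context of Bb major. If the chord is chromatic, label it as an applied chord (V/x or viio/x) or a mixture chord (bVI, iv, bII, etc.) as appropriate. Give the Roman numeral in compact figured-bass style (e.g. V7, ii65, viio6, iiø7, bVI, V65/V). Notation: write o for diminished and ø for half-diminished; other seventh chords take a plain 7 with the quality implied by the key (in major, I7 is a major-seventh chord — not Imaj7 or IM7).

Stacked in thirds the chord is Bb-D-F-Ab: a dominant seventh chord on Bb.
Bb is not a diatonic chord root with this quality in Bb major, but it lies a perfect fifth above Eb (IV), so the chord functions as an applied dominant of IV.

V7/IV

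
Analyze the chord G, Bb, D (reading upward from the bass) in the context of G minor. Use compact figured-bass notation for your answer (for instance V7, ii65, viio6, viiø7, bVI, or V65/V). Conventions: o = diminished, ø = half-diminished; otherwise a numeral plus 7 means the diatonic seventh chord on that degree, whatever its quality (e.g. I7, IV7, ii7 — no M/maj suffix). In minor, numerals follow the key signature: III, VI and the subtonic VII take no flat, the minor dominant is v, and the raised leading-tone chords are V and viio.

Stacked in thirds the chord is G-Bb-D: a minor triad on G.
G is scale degree 1 in G minor, and a minor triad on that degree is written i.

i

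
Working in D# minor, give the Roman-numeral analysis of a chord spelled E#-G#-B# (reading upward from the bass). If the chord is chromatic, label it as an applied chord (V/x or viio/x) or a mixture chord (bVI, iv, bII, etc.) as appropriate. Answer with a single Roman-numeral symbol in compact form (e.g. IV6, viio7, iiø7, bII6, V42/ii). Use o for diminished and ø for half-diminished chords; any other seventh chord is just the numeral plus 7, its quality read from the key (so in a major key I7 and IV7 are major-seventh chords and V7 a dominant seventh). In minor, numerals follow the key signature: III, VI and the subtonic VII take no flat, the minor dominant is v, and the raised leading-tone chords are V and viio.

ii

The pitches E#-G#-B# form a minor triad rooted on E#.
E# is the second degree of D# minor. This is the minor supertonic, borrowed from the parallel major (the Dorian ii).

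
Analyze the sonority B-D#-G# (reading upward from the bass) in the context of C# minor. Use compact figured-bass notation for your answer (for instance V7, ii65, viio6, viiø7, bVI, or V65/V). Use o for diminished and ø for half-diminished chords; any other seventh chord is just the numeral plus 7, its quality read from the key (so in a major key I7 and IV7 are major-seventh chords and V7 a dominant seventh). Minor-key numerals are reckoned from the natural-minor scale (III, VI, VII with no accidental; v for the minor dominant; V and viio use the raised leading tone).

Stacked in thirds the chord is G#-B-D#: a minor triad on G#.
In C# minor, G# is the dominant; the diatonic minor triad there is v.
With B in the bass the chord is in first inversion, so the figured bass is 6.

v6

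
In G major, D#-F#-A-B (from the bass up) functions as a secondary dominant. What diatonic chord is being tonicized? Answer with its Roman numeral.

vi

The chord is a dominant seventh chord on B.
A dominant resolves down a perfect fifth: B → E. In G major, E is scale degree 6, i.e. vi.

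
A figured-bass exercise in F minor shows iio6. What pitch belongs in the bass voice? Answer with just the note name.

iio in F minor has root G; the chord is G-Bb-Db.
The figure 6 means first inversion — the third is in the bass.

Bb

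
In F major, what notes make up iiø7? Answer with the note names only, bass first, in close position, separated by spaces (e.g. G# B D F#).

Scale degree 2 in F major is G; here the chord built on it is altered to a half-diminished seventh chord. iiø7 is the half-diminished supertonic seventh, borrowed from the parallel minor.
So the chord is G-Bb-Db-F, a half-diminished seventh chord.

G Bb Db F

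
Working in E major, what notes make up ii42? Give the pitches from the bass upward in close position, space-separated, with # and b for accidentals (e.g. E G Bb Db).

The numeral's case and figure indicate a minor seventh chord. In E major its root, scale degree 2, is F#.
That chord is spelled F#-A-C#-E.
The figured bass 42 indicates third inversion, placing the seventh (E) in the bass: E-F#-A-C#.

E F# A C#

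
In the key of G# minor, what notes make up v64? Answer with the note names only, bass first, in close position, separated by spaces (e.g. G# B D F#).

The numeral's case and figure indicate a minor triad. In G# minor its root, scale degree 5, is D#.
Stacking thirds from D# gives D#-F#-A#.
The figured bass 64 indicates second inversion, placing the fifth (A#) in the bass: A#-D#-F#.

A# D# F#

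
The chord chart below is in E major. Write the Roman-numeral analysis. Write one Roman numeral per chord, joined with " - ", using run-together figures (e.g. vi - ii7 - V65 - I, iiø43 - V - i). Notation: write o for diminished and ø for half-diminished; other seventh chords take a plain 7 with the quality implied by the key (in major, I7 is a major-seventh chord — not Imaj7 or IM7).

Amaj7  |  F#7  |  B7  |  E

IV7 - V7/V - V7 - I

Amaj7: root A is the subdominant; major seventh chord there is IV7.
F#7: a dominant seventh chord on F#, the applied dominant of V → V7/V.
B7: root B is the dominant; dominant seventh chord there is V7.
E: major triad on E = scale degree 1 → I.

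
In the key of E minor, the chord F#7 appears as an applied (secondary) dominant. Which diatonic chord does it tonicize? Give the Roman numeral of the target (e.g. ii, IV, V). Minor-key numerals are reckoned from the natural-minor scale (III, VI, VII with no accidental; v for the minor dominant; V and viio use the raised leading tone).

V

The chord is a dominant seventh chord on F#.
A dominant resolves down a perfect fifth: F# → B. In E minor, B is scale degree 5, i.e. V.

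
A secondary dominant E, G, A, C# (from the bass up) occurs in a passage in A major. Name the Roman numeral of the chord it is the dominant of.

IV

The chord is a dominant seventh chord on A.
A dominant resolves down a perfect fifth: A → D. In A major, D is scale degree 4, i.e. IV.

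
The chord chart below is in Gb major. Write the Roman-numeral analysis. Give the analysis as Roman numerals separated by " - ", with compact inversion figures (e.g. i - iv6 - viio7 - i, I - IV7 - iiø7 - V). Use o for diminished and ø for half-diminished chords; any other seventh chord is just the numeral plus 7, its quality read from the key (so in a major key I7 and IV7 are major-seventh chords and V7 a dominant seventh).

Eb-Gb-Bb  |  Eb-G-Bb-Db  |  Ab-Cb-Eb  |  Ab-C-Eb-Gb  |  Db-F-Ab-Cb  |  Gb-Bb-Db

vi - V7/ii - ii - V7/V - V7 - I

Eb-Gb-Bb has root Eb, degree 6 in Gb major, so vi.
Eb-G-Bb-Db is the secondary dominant of ii (dominant seventh chord on Eb): V7/ii.
Ab-Cb-Eb: minor triad on Ab = scale degree 2 → ii.
Ab-C-Eb-Gb is the secondary dominant of V (dominant seventh chord on Ab): V7/V.
Db-F-Ab-Cb has root Db, degree 5 in Gb major, so V7.
Gb-Bb-Db: root Gb is the tonic; major triad there is I.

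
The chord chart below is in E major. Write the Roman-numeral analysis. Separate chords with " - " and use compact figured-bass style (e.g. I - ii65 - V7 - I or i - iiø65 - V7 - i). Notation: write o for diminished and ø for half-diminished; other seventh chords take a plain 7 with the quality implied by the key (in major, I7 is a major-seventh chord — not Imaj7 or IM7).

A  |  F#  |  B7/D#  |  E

IV - V/V - V65 - I

A: root A is the subdominant; major triad there is IV.
F#: a major triad on F#, the applied dominant of V → V/V.
B7/D# has root B, degree 5 in E major, so V65.
E: root E is the tonic; major triad there is I.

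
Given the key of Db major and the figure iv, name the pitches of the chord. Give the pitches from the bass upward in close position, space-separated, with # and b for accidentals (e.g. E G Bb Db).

iv is the minor subdominant, borrowed from the parallel minor. In Db major that root is Gb.
So the chord is Gb-Bbb-Db.

Gb Bbb Db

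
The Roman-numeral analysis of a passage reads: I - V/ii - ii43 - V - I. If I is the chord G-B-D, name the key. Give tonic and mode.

The chord G is a major triad rooted on G; its label is I.
If G is scale degree 1 and the mode makes that degree carry a major triad, the tonic is G and the mode is major.

G major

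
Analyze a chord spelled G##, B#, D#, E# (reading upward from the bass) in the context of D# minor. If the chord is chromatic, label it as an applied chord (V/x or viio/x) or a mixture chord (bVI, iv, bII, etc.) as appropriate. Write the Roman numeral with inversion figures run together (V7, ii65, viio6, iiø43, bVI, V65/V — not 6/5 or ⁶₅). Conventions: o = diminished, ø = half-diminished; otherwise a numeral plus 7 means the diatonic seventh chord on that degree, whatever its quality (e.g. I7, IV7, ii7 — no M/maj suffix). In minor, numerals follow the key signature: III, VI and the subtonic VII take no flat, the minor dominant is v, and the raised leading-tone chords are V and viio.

Stacked in thirds the chord is E#-G##-B#-D#: a dominant seventh chord on E#.
E# is not a diatonic chord root with this quality in D# minor, but it lies a perfect fifth above A# (V), so the chord functions as an applied dominant of V.
With G## in the bass the chord is in first inversion, so the figured bass is 65.

V65/V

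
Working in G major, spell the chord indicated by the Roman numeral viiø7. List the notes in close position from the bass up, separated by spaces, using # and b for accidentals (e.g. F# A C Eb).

In G major, scale degree 7 is F#, and the diatonic chord built there is a half-diminished seventh chord.
That chord is spelled F#-A-C-E.

F# A C E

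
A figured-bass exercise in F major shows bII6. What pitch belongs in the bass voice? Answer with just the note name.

bII in F major has root Gb; the chord is Gb-Bb-Db.
The figure 6 means first inversion — the third is in the bass.

Bb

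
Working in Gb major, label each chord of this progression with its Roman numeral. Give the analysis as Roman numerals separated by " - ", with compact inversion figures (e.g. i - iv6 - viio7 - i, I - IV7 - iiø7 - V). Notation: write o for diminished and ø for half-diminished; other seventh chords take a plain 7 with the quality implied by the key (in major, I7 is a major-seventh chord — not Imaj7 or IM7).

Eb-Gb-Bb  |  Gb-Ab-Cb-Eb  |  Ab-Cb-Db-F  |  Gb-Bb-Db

Eb-Gb-Bb: root Eb is the submediant; minor triad there is vi.
Gb-Ab-Cb-Eb: root Ab is the supertonic; minor seventh chord there is ii42.
Ab-Cb-Db-F: root Db is the dominant; dominant seventh chord there is V43.
Gb-Bb-Db: major triad on Gb = scale degree 1 → I.

vi - ii42 - V43 - I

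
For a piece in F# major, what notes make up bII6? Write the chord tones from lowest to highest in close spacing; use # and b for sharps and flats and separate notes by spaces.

B D G

Scale degree 2 in F# major is G#; lowering it a half step gives G. bII6 is the Neapolitan sixth — a major triad on the lowered second degree, here in its customary first inversion.
So the chord is G-B-D, a major triad.
With the 6 figure the chord is in first inversion; from the bass B upward in close position it reads B-D-G.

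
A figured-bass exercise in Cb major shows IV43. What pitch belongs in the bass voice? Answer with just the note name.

Cb

IV in Cb major has root Fb; the chord is Fb-Ab-Cb-Eb.
The figure 43 means second inversion — the fifth is in the bass.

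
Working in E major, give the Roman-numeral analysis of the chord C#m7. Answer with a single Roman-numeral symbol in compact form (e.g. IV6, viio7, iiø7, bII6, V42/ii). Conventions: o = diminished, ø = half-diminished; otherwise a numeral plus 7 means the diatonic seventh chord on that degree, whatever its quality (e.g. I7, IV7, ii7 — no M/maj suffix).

vi7

The pitches C#-E-G#-B form a minor seventh chord rooted on C#.
C# is scale degree 6 in E major, and a minor seventh chord on that degree is written vi7.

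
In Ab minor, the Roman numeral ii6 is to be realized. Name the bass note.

Db

ii in Ab minor has root Bb; the chord is Bb-Db-F.
The figure 6 means first inversion — the third is in the bass.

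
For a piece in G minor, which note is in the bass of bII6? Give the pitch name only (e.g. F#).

bII in G minor has root Ab; the chord is Ab-C-Eb.
The figure 6 means first inversion — the third is in the bass.

C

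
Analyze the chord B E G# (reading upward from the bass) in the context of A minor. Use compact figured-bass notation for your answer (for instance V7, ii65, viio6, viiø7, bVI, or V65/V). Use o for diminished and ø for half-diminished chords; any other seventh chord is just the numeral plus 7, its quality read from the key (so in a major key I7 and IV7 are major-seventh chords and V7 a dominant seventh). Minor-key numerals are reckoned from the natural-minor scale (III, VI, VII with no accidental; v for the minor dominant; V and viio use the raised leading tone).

V64

Stacked in thirds the chord is E-G#-B: a major triad on E.
E is scale degree 5 in A minor, and a major triad on that degree is written V.
With B in the bass the chord is in second inversion, so the figured bass is 64.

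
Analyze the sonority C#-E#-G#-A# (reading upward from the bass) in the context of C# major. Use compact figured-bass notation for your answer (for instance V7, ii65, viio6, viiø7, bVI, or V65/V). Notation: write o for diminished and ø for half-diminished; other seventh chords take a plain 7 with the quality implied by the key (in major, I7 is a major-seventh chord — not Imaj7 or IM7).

vi65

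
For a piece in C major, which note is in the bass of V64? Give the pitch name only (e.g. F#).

D

V in C major has root G; the chord is G-B-D.
The figure 64 means second inversion — the fifth is in the bass.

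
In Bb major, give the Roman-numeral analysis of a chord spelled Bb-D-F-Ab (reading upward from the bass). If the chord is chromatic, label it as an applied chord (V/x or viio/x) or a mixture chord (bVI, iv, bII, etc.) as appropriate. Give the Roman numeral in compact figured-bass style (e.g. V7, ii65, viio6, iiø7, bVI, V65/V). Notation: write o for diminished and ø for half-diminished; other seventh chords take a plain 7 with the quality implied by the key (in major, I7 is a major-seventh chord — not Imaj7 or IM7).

Stacked in thirds the chord is Bb-D-F-Ab: a dominant seventh chord on Bb.
Bb is not a diatonic chord root with this quality in Bb major, but it lies a perfect fifth above Eb (IV), so the chord functions as an applied dominant of IV.

V7/IV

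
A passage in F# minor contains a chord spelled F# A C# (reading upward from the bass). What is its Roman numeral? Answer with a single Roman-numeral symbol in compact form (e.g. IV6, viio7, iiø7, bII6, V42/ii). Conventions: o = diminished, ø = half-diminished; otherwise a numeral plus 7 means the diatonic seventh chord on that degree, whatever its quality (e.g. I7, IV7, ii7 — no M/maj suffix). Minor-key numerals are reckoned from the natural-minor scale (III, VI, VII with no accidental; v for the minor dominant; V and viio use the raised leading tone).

i

The pitches F#-A-C# form a minor triad rooted on F#.
In F# minor, F# is the tonic; the diatonic minor triad there is i.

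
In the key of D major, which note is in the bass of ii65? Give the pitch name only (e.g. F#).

ii in D major has root E; the chord is E-G-B-D.
The figure 65 means first inversion — the third is in the bass.

G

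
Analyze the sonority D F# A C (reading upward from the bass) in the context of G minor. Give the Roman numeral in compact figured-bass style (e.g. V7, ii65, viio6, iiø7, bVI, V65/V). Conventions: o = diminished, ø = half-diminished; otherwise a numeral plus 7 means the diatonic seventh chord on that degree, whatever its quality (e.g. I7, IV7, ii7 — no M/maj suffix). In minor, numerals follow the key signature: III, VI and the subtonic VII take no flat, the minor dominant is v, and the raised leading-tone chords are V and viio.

V7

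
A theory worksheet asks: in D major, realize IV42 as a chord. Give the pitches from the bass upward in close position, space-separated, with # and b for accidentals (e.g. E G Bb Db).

The numeral's case and figure indicate a major seventh chord. In D major its root, the subdominant, is G.
Stacking thirds from G gives G-B-D-F#.
The figured bass 42 indicates third inversion, placing the seventh (F#) in the bass: F#-G-B-D.

F# G B D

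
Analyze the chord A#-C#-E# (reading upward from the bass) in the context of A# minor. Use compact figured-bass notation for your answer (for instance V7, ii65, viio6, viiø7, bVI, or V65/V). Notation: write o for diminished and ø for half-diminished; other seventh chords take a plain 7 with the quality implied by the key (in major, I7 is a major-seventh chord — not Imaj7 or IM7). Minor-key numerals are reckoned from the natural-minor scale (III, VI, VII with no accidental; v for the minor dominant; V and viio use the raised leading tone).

i

The pitches A#-C#-E# form a minor triad rooted on A#.
In A# minor, A# is the tonic; the diatonic minor triad there is i.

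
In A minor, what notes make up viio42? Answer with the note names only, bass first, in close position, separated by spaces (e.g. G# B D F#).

F G# B D

In A minor, the leading-tone chord is built on the raised seventh degree, G#.
Stacking thirds from G# gives G#-B-D-F.
The figured bass 42 indicates third inversion, placing the seventh (F) in the bass: F-G#-B-D.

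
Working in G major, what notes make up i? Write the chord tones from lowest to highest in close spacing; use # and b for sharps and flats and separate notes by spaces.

G Bb D

Scale degree 1 in G major is G; here the chord built on it is altered to a minor triad. i is the minor tonic, borrowed from the parallel minor.
So the chord is G-Bb-D.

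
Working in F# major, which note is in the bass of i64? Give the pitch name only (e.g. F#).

i in F# major has root F#; the chord is F#-A-C#.
The figure 64 means second inversion — the fifth is in the bass.

C#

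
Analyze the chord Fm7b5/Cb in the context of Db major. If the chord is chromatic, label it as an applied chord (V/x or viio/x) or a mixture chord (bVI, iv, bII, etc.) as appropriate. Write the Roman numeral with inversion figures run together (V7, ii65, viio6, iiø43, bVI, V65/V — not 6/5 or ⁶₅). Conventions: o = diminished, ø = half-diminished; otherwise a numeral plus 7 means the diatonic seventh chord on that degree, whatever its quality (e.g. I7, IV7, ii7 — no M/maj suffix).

viiø43/IV

The pitches F-Ab-Cb-Eb form a half-diminished seventh chord rooted on F.
F sits a half step below Gb (IV in Db major); a diminished chord there is the applied leading-tone chord of IV.
With Cb in the bass the chord is in second inversion, so the figured bass is 43.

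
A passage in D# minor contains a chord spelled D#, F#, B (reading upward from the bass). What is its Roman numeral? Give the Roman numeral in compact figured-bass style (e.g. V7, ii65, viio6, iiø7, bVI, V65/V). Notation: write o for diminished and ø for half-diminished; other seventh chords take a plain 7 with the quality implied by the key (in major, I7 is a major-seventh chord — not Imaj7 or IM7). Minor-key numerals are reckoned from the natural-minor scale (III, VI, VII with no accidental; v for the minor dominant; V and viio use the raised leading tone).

Stacked in thirds the chord is B-D#-F#: a major triad on B.
B is scale degree 6 in D# minor, and a major triad on that degree is written VI.
With D# in the bass the chord is in first inversion, so the figured bass is 6.

VI6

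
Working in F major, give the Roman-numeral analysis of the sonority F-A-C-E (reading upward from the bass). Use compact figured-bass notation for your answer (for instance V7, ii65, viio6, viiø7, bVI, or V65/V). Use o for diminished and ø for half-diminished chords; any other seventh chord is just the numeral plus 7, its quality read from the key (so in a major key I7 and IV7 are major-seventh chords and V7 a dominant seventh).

I7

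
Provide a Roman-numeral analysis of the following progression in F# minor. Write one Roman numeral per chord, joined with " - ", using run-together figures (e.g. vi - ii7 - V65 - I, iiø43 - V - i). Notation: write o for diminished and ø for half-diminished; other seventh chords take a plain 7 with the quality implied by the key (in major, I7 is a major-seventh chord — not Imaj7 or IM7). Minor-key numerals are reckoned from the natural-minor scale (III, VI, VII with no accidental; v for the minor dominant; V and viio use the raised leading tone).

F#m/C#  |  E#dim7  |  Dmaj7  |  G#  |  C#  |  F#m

F#m/C# has root F#, degree 1 in F# minor, so i64.
E#dim7: root E# is the leading tone; fully diminished seventh chord there is viio7.
Dmaj7: root D is the submediant; major seventh chord there is VI7.
G# is the secondary dominant of V (major triad on G#): V/V.
C#: root C# is the dominant; major triad there is V.
F#m: minor triad on F# = scale degree 1 → i.

i64 - viio7 - VI7 - V/V - V - i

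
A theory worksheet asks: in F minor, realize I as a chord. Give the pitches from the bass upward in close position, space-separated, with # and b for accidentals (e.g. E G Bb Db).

I is the major tonic (Picardy third), borrowed from the parallel major. In F minor that root is F.
So the chord is F-A-C, a major triad.

F A C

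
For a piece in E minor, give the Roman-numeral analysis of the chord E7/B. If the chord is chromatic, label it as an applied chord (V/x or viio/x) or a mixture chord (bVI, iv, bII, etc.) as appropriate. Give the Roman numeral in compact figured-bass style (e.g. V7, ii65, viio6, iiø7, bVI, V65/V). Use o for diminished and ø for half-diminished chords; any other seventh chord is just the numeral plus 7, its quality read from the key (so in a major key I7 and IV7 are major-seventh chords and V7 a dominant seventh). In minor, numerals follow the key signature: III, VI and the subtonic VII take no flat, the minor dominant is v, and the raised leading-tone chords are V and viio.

The pitches E-G#-B-D form a dominant seventh chord rooted on E.
E is not a diatonic chord root with this quality in E minor, but it lies a perfect fifth above A (iv), so the chord functions as an applied dominant of iv.
With B in the bass the chord is in second inversion, so the figured bass is 43.

V43/iv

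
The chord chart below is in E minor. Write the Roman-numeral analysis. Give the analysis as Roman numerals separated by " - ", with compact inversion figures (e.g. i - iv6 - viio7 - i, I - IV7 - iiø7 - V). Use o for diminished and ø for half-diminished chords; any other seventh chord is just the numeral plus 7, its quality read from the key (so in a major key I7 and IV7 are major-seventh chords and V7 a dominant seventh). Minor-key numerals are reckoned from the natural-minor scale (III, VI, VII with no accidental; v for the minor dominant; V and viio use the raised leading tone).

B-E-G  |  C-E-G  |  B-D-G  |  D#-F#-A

B-E-G: root E is the tonic; minor triad there is i64.
C-E-G: root C is the submediant; major triad there is VI.
B-D-G: major triad on G = scale degree 3 → III6.
D#-F#-A: diminished triad on D# = scale degree 7 → viio.

i64 - VI - III6 - viio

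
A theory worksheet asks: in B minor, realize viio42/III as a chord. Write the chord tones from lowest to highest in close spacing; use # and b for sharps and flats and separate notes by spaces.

Bb C# E G

The slash marks an applied leading-tone chord: viio of III. In B minor, III is D, so the leading tone to it is C#, a half step below.
Building a fully diminished seventh chord on C# gives C#-E-G-Bb.
The figured bass 42 indicates third inversion, placing the seventh (Bb) in the bass: Bb-C#-E-G.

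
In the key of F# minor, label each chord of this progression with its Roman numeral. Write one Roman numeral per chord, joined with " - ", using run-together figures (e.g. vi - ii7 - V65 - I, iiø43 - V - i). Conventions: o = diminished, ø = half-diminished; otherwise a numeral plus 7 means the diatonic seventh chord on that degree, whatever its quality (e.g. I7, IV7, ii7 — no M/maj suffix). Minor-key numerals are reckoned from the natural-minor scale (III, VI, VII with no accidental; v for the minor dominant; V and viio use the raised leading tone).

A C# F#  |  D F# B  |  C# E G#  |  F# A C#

i6 - iv6 - v - i

A-C#-F# has root F#, degree 1 in F# minor, so i6.
D-F#-B: root B is the subdominant; minor triad there is iv6.
C#-E-G#: minor triad on C# = scale degree 5 → v.
F#-A-C#: root F# is the tonic; minor triad there is i.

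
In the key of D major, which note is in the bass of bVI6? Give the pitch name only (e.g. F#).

D

bVI in D major has root Bb; the chord is Bb-D-F.
The figure 6 means first inversion — the third is in the bass.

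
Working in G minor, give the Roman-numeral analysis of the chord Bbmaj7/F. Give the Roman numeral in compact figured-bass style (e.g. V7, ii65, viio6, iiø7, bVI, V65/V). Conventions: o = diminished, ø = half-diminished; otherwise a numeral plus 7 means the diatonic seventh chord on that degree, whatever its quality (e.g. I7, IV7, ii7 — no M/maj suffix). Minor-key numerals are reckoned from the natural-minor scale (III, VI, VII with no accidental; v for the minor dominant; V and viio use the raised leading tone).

Stacked in thirds the chord is Bb-D-F-A: a major seventh chord on Bb.
Bb is scale degree 3 in G minor, and a major seventh chord on that degree is written III7.
With F in the bass the chord is in second inversion, so the figured bass is 43.

III43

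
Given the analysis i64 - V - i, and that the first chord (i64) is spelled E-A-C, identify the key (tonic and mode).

A minor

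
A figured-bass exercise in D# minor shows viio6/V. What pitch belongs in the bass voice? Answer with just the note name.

The applied chord viio6/V is rooted on G##: G##-B#-D#.
The figure 6 means first inversion — the third is in the bass.

B#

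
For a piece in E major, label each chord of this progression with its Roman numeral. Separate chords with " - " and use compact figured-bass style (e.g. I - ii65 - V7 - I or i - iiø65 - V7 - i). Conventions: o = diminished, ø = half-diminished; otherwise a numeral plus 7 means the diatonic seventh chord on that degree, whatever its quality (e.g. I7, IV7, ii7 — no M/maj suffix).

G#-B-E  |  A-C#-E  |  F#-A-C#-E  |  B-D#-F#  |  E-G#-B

G#-B-E: root E is the tonic; major triad there is I6.
A-C#-E has root A, degree 4 in E major, so IV.
F#-A-C#-E: root F# is the supertonic; minor seventh chord there is ii7.
B-D#-F#: root B is the dominant; major triad there is V.
E-G#-B: root E is the tonic; major triad there is I.

I6 - IV - ii7 - V - I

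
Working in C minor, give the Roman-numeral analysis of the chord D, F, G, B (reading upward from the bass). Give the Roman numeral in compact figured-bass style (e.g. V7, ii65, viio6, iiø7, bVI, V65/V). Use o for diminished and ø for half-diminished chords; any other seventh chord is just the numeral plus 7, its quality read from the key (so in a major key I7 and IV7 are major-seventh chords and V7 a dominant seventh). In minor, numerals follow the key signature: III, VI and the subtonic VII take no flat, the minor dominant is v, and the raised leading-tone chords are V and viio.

The pitches G-B-D-F form a dominant seventh chord rooted on G.
In C minor, G is the dominant; the diatonic dominant seventh chord there is V7.
With D in the bass the chord is in second inversion, so the figured bass is 43.

V43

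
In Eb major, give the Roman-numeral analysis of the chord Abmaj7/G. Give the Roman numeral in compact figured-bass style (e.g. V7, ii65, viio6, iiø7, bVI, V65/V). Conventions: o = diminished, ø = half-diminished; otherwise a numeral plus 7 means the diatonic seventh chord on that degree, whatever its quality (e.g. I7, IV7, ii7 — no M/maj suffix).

The pitches Ab-C-Eb-G form a major seventh chord rooted on Ab.
In Eb major, Ab is the subdominant; the diatonic major seventh chord there is IV7.
With G in the bass the chord is in third inversion, so the figured bass is 42.

IV42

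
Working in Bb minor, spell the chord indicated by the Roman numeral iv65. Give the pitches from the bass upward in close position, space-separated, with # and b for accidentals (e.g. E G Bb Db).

Gb Bb Db Eb

The numeral's case and figure indicate a minor seventh chord. In Bb minor its root, the fourth degree, is Eb.
That chord is spelled Eb-Gb-Bb-Db.
The figured bass 65 indicates first inversion, placing the third (Gb) in the bass: Gb-Bb-Db-Eb.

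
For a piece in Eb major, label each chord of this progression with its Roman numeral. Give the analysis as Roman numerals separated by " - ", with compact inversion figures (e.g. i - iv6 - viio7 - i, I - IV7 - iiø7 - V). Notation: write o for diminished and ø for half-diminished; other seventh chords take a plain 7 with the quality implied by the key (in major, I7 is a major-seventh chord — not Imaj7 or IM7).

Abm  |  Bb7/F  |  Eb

Abm: Ab with this quality isn't in the key; it's iv, borrowed from the parallel minor.
Bb7/F has root Bb, degree 5 in Eb major, so V43.
Eb has root Eb, degree 1 in Eb major, so I.

iv - V43 - I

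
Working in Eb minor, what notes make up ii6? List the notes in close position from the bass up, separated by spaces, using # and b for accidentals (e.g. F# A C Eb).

Ab C F

ii6 is the minor supertonic, borrowed from the parallel major (the Dorian ii). In Eb minor that root is F.
So the chord is F-Ab-C, a minor triad.
With the 6 figure the chord is in first inversion; from the bass Ab upward in close position it reads Ab-C-F.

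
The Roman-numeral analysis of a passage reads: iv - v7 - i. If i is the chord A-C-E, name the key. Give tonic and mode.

i is given as A-C-E — a minor triad with root A.
If A is scale degree 1 and the mode makes that degree carry a minor triad, the tonic is A and the mode is minor.

A minor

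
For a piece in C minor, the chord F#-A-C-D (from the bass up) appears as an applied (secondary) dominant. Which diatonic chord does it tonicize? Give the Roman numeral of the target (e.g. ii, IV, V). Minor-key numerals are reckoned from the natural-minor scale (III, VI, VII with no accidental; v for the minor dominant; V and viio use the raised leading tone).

The chord is a dominant seventh chord on D.
A dominant resolves down a perfect fifth: D → G. In C minor, G is scale degree 5, i.e. V.

V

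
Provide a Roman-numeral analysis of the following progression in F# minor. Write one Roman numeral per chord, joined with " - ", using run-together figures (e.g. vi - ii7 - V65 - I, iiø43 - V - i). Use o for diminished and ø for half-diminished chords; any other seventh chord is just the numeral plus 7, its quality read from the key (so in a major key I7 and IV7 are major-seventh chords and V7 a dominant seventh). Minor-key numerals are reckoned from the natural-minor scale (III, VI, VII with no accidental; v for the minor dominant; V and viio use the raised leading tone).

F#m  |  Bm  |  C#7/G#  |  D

F#m has root F#, degree 1 in F# minor, so i.
Bm: root B is the subdominant; minor triad there is iv.
C#7/G# has root C#, degree 5 in F# minor, so V43.
D: major triad on D = scale degree 6 → VI.

i - iv - V43 - VI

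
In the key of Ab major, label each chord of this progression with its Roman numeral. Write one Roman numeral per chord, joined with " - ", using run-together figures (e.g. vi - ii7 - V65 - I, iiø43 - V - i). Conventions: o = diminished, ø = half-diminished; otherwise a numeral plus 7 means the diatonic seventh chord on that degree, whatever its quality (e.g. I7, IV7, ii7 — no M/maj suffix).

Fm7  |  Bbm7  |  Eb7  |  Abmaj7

vi7 - ii7 - V7 - I7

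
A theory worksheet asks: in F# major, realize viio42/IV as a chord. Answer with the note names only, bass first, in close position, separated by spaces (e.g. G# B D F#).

viio42/IV is a secondary leading-tone chord. The target IV is B in F# major; the applied chord is rooted a semitone below, on A#.
Building a fully diminished seventh chord on A# gives A#-C#-E-G.
With the 42 figure the chord is in third inversion; from the bass G upward in close position it reads G-A#-C#-E.

G A# C# E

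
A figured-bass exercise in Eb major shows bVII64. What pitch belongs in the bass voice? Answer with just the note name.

bVII in Eb major has root Db; the chord is Db-F-Ab.
The figure 64 means second inversion — the fifth is in the bass.

Ab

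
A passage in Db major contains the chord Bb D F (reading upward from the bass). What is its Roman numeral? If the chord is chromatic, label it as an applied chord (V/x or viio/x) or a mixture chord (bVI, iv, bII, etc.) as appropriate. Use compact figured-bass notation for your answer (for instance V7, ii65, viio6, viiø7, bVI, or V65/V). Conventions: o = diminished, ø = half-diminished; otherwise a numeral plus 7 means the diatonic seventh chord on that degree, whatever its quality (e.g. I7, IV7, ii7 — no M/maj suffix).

V/ii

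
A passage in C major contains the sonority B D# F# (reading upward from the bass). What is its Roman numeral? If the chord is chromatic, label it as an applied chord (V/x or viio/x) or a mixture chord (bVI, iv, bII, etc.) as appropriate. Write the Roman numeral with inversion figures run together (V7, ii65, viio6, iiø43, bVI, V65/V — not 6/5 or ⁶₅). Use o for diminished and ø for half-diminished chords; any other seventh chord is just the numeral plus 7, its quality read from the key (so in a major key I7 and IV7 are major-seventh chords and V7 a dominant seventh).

V/iii

The pitches B-D#-F# form a major triad rooted on B.
B is not a diatonic chord root with this quality in C major, but it lies a perfect fifth above E (iii), so the chord functions as an applied dominant of iii.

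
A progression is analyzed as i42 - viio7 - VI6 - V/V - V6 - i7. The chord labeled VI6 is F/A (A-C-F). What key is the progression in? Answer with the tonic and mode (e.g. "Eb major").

A minor

VI6 is given as A-C-F — a major triad with root F.
Counting down 5 scale steps from F places the tonic on A; a major triad on degree 6 is diatonic only in minor.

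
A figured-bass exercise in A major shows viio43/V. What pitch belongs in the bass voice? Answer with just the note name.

The applied chord viio43/V is rooted on D#: D#-F#-A-C.
The figure 43 means second inversion — the fifth is in the bass.

A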